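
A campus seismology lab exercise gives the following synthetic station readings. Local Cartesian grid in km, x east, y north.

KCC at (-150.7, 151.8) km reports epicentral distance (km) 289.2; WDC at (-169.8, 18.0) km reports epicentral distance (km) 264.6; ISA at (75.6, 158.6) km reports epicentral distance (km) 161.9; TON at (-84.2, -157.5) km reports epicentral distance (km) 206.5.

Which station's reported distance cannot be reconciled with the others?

TON

Solve using three stations at a time. Using KCC, WDC, ISA (subtract circle equations pairwise → linear system) gives (x, y) ≈ (94.1, -2.3).
Distances from that point to each station vs reported:
  KCC: calculated 289.2 vs reported 289.2 → residual 0.0 km
  WDC: calculated 264.6 vs reported 264.6 → residual 0.0 km
  ISA: calculated 162.0 vs reported 161.9 → residual 0.1 km
  TON: calculated 236.3 vs reported 206.5 → residual 29.8 km
KCC, WDC, ISA are mutually consistent (residuals ≈ 0); TON is off by 29.8 km.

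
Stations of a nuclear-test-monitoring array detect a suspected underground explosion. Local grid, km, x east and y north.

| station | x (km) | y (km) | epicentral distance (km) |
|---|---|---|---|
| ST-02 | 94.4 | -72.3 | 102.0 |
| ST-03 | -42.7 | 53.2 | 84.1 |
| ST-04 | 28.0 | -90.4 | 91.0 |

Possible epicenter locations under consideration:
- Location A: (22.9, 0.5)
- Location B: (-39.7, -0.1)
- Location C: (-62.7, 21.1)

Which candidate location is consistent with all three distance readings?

For each candidate, compare |candidate − station| to the reported distance:
Location A: residuals ST-02 0.0, ST-03 0.0, ST-04 0.0 → max 0.0 km
Location B: residuals ST-02 50.3, ST-03 30.7, ST-04 21.9 → max 50.3 km
Location C: residuals ST-02 80.8, ST-03 46.3, ST-04 52.7 → max 80.8 km
Only Location A has all residuals ≈ 0.

Location A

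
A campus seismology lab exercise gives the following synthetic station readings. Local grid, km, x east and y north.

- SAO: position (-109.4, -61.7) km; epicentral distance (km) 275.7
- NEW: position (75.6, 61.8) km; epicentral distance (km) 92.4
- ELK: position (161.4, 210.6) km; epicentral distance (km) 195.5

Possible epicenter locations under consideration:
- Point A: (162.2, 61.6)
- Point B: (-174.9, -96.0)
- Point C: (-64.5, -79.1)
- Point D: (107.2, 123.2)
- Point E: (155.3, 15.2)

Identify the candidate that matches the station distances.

Point E

For each candidate, compare |candidate − station| to the reported distance:
Point A: residuals SAO 22.6, NEW 5.8, ELK 46.5 → max 46.5 km
Point B: residuals SAO 201.8, NEW 203.7, ELK 259.6 → max 259.6 km
Point C: residuals SAO 227.5, NEW 106.3, ELK 171.9 → max 227.5 km
Point D: residuals SAO 9.1, NEW 23.3, ELK 92.7 → max 92.7 km
Point E: residuals SAO 0.1, NEW 0.1, ELK 0.0 → max 0.1 km
Only Point E has all residuals ≈ 0.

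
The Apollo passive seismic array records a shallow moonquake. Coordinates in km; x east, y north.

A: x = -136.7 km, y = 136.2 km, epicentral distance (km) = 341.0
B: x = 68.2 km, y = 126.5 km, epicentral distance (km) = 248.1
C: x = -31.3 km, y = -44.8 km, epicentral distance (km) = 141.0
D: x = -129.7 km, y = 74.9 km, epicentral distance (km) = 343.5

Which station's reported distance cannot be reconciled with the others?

Solve using three stations at a time. Using A, B, C (subtract circle equations pairwise → linear system) gives (x, y) ≈ (87.4, -120.8).
Distances from that point to each station vs reported:
  A: calculated 341.0 vs reported 341.0 → residual 0.0 km
  B: calculated 248.1 vs reported 248.1 → residual 0.0 km
  C: calculated 140.9 vs reported 141.0 → residual 0.1 km
  D: calculated 292.3 vs reported 343.5 → residual 51.2 km
A, B, C are mutually consistent (residuals ≈ 0); D is off by 51.2 km.

D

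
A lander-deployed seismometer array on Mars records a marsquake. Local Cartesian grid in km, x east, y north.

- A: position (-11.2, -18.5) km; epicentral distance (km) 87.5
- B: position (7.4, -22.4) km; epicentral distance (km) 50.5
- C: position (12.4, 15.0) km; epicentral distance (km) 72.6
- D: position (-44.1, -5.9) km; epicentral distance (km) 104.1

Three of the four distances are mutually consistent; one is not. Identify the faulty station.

Solve using three stations at a time. Using B, C, D (subtract circle equations pairwise → linear system) gives (x, y) ≈ (52.0, -45.7).
Distances from that point to each station vs reported:
  A: calculated 68.8 vs reported 87.5 → residual 18.7 km
  B: calculated 50.3 vs reported 50.5 → residual 0.2 km
  C: calculated 72.5 vs reported 72.6 → residual 0.1 km
  D: calculated 104.0 vs reported 104.1 → residual 0.1 km
B, C, D are mutually consistent (residuals ≈ 0); A is off by 18.7 km.

A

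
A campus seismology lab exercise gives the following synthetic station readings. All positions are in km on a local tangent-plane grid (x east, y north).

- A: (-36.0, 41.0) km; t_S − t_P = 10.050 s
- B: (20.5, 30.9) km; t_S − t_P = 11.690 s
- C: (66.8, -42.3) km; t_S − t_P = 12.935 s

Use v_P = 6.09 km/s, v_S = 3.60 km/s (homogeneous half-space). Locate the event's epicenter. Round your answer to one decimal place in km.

x ≈ -47.0 km, y ≈ -46.8 km

Distance from S−P lag: d = Δt · v_P v_S / (v_P − v_S) = Δt · (6.09·3.60)/(6.09−3.60) ≈ 8.8048·Δt.
So d_A = 88.49, d_B = 102.93, d_C = 113.89 km.
Circle about each station: (x + 36.0)² + (y − 41.0)² = 88.49²; (x − 20.5)² + (y − 30.9)² = 102.93²; (x − 66.8)² + (y + 42.3)² = 113.89².
Subtracting the A equation from the B and C equations removes the quadratic terms:
113.0 x − 20.2 y = -4366.04
205.6 x − 166.6 y = -1865.92
Solving the 2×2 system: x ≈ -47.0, y ≈ -46.8 km.
Check against A (with the unrounded x, y): √((x + 36.0)²+(y − 41.0)²) = 88.50 ≈ 88.49 km. ✓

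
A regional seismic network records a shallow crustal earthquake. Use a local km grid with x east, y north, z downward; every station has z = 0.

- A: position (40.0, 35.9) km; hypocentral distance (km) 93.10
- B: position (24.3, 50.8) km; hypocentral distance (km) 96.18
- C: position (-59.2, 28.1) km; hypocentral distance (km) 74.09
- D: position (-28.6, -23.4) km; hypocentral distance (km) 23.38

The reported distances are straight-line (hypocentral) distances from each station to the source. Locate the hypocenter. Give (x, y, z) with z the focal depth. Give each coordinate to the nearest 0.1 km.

Each station gives a sphere (x−x_i)² + (y−y_i)² + z² = d_i² (stations at z=0).
Subtracting the A sphere from B and C: z² cancels, leaving linear equations in x and y:
-31.4 x + 29.8 y = -300.66
-198.4 x − 15.6 y = 4583.72
Solving: x ≈ -20.603, y ≈ -31.799 km (keep extra digits for the depth step; rounded: -20.6, -31.8).
Then from the A sphere: z² = 93.10² − (x − 40.0)² − (y − 35.9)² with x = -20.603, y = -31.799, so z ≈ 20.291 ≈ 20.3 km.

(-20.6, -31.8, 20.3)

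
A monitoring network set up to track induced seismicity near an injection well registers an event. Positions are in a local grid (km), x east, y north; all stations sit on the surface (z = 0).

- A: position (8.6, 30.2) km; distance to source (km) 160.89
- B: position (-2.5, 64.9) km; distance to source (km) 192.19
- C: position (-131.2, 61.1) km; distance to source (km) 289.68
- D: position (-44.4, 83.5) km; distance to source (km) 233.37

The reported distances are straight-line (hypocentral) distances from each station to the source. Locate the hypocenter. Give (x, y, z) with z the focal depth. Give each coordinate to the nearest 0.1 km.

Each station gives a sphere (x−x_i)² + (y−y_i)² + z² = d_i² (stations at z=0).
Subtracting the A sphere from B and C: z² cancels, leaving linear equations in x and y:
-22.2 x + 69.4 y = -7819.14
-279.6 x + 61.8 y = -38068.26
Solving: x ≈ 119.714, y ≈ -74.373 km (keep extra digits for the depth step; rounded: 119.7, -74.4).
Then from the A sphere: z² = 160.89² − (x − 8.6)² − (y − 30.2)² with x = 119.714, y = -74.373, so z ≈ 51.027 ≈ 51.0 km.

x ≈ 119.7 km, y ≈ -74.4 km, depth ≈ 51.0 km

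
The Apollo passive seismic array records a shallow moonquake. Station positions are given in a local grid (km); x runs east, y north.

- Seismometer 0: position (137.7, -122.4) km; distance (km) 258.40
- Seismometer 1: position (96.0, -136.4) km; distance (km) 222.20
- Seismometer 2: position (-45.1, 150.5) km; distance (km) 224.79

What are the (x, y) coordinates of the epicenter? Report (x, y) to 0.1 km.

Circle about each station: (x − 137.7)² + (y + 122.4)² = 258.40²; (x − 96.0)² + (y + 136.4)² = 222.20²; (x + 45.1)² + (y − 150.5)² = 224.79².
Subtracting the Seismometer 0 equation from the Seismometer 1 and Seismometer 2 equations removes the quadratic terms:
-83.4 x − 28.0 y = 11275.63
-365.6 x + 545.8 y = 6981.23
Solving the 2×2 system: x ≈ -113.9, y ≈ -63.5 km.
Check against Seismometer 0 (with the unrounded x, y): √((x − 137.7)²+(y + 122.4)²) = 258.39 ≈ 258.40 km. ✓

-113.9 km east, -63.5 km north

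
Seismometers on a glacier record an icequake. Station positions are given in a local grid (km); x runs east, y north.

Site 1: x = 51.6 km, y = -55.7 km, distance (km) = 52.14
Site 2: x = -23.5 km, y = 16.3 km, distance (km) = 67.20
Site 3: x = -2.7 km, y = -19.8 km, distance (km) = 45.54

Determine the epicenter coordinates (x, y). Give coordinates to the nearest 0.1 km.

(40.3, -4.8)

Circle about each station: (x − 51.6)² + (y + 55.7)² = 52.14²; (x + 23.5)² + (y − 16.3)² = 67.20²; (x + 2.7)² + (y + 19.8)² = 45.54².
Subtracting pairs of circle equations eliminates x²+y² and gives linear equations (the radical axes):
-150.2 x + 144.0 y = -6744.37
-108.6 x + 71.8 y = -4721.03
Solving the 2×2 system: x ≈ 40.3, y ≈ -4.8 km.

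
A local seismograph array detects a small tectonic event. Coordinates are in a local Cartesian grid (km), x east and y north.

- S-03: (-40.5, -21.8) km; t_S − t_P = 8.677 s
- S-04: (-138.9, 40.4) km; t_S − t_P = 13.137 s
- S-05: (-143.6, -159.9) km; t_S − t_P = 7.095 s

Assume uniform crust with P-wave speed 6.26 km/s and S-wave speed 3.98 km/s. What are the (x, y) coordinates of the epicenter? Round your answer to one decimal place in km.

Distance from S−P lag: d = Δt · v_P v_S / (v_P − v_S) = Δt · (6.26·3.98)/(6.26−3.98) ≈ 10.9275·Δt.
So d_S-03 = 94.82, d_S-04 = 143.56, d_S-05 = 77.53 km.
Circle about each station: (x + 40.5)² + (y + 21.8)² = 94.82²; (x + 138.9)² + (y − 40.4)² = 143.56²; (x + 143.6)² + (y + 159.9)² = 77.53².
Subtracting pairs of circle equations eliminates x²+y² and gives linear equations (the radical axes):
-196.8 x + 124.4 y = 7191.24
-206.2 x − 276.2 y = 47053.41
Solving the 2×2 system: x ≈ -98.0, y ≈ -97.2 km.
Check against S-03 (with the unrounded x, y): √((x + 40.5)²+(y + 21.8)²) = 94.82 ≈ 94.82 km. ✓

(-98.0, -97.2)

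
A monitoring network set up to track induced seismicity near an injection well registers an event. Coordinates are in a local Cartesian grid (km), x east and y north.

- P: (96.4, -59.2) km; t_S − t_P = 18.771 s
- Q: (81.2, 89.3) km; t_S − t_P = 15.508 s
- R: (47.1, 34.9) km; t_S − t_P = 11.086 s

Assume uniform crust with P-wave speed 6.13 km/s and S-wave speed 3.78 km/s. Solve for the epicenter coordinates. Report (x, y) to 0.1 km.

Distance from S−P lag: d = Δt · v_P v_S / (v_P − v_S) = Δt · (6.13·3.78)/(6.13−3.78) ≈ 9.8602·Δt.
So d_P = 185.09, d_Q = 152.91, d_R = 109.31 km.
Circle about each station: (x − 96.4)² + (y + 59.2)² = 185.09²; (x − 81.2)² + (y − 89.3)² = 152.91²; (x − 47.1)² + (y − 34.9)² = 109.31².
Subtracting the P equation from the Q and R equations removes the quadratic terms:
-30.4 x + 297.0 y = 12647.17
-98.6 x + 188.2 y = 12948.45
Solving the 2×2 system: x ≈ -62.2, y ≈ 36.2 km.

(-62.2, 36.2)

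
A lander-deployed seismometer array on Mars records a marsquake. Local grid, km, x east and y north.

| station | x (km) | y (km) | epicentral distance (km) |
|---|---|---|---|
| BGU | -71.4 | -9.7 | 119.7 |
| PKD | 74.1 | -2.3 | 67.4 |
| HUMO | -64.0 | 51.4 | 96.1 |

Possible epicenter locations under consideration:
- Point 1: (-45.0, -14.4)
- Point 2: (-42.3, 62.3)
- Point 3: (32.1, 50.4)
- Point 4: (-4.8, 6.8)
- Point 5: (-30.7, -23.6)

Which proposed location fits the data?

Point 3

For each candidate, compare |candidate − station| to the reported distance:
Point 1: residuals BGU 92.9, PKD 52.3, HUMO 27.6 → max 92.9 km
Point 2: residuals BGU 42.0, PKD 65.7, HUMO 71.8 → max 71.8 km
Point 3: residuals BGU 0.0, PKD 0.0, HUMO 0.0 → max 0.0 km
Point 4: residuals BGU 51.1, PKD 12.0, HUMO 22.0 → max 51.1 km
Point 5: residuals BGU 76.7, PKD 39.5, HUMO 14.0 → max 76.7 km
Only Point 3 has all residuals ≈ 0.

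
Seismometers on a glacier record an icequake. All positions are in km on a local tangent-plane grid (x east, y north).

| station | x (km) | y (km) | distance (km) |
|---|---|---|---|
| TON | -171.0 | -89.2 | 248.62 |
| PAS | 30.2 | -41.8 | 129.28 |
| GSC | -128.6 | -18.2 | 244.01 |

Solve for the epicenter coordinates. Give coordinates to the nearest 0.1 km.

x ≈ 65.4 km, y ≈ -166.2 km

Circle about each station: (x + 171.0)² + (y + 89.2)² = 248.62²; (x − 30.2)² + (y + 41.8)² = 129.28²; (x + 128.6)² + (y + 18.2)² = 244.01².
Subtracting pairs of circle equations eliminates x²+y² and gives linear equations (the radical axes):
402.4 x + 94.8 y = 10560.23
84.8 x + 142.0 y = -18057.42
Solving the 2×2 system: x ≈ 65.4, y ≈ -166.2 km.
Check against TON (with the unrounded x, y): √((x + 171.0)²+(y + 89.2)²) = 248.63 ≈ 248.62 km. ✓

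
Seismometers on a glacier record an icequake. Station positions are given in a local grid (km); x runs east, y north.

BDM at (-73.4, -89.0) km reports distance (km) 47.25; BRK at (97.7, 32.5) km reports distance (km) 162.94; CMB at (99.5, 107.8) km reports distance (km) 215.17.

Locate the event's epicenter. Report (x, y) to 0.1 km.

Circle about each station: (x + 73.4)² + (y + 89.0)² = 47.25²; (x − 97.7)² + (y − 32.5)² = 162.94²; (x − 99.5)² + (y − 107.8)² = 215.17².
Subtracting the BDM equation from the BRK and CMB equations removes the quadratic terms:
342.2 x + 243.0 y = -27023.90
345.8 x + 393.6 y = -35853.04
Solving the 2×2 system: x ≈ -38.0, y ≈ -57.7 km.

x ≈ -38.0 km, y ≈ -57.7 km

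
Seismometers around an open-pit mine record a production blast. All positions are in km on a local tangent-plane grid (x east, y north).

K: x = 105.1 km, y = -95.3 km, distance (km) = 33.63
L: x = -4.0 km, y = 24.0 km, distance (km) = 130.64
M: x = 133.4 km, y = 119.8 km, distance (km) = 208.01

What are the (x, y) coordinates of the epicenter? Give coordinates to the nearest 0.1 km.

(75.2, -79.9)

Circle about each station: (x − 105.1)² + (y + 95.3)² = 33.63²; (x + 4.0)² + (y − 24.0)² = 130.64²; (x − 133.4)² + (y − 119.8)² = 208.01².
Subtracting pairs of circle equations eliminates x²+y² and gives linear equations (the radical axes):
-218.2 x + 238.6 y = -35471.93
56.6 x + 430.2 y = -30117.68
Solving the 2×2 system: x ≈ 75.2, y ≈ -79.9 km.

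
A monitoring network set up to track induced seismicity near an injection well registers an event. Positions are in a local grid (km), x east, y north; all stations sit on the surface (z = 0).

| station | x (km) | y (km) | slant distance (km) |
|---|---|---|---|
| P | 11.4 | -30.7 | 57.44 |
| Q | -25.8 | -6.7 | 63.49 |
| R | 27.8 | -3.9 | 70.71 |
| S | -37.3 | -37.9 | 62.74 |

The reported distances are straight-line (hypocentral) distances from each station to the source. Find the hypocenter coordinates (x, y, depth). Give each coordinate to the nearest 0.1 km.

Each station gives a sphere (x−x_i)² + (y−y_i)² + z² = d_i² (stations at z=0).
Subtracting the P sphere from Q and R: z² cancels, leaving linear equations in x and y:
-74.4 x + 48.0 y = -1093.55
32.8 x + 53.6 y = -1984.95
Solving: x ≈ -6.592, y ≈ -32.999 km (keep extra digits for the depth step; rounded: -6.6, -33.0).
Then from the P sphere: z² = 57.44² − (x − 11.4)² − (y + 30.7)² with x = -6.592, y = -32.999, so z ≈ 54.501 ≈ 54.5 km.

x ≈ -6.6 km, y ≈ -33.0 km, depth ≈ 54.5 km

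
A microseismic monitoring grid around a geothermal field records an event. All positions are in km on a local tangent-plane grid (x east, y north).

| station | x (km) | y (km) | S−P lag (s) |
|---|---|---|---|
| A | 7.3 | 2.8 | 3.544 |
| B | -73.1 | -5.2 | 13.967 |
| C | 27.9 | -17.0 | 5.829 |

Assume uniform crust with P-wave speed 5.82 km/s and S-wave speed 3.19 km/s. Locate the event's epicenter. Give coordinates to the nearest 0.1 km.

x ≈ 21.2 km, y ≈ 23.6 km

Distance from S−P lag: d = Δt · v_P v_S / (v_P − v_S) = Δt · (5.82·3.19)/(5.82−3.19) ≈ 7.0592·Δt.
So d_A = 25.02, d_B = 98.60, d_C = 41.15 km.
Circle about each station: (x − 7.3)² + (y − 2.8)² = 25.02²; (x + 73.1)² + (y + 5.2)² = 98.60²; (x − 27.9)² + (y + 17.0)² = 41.15².
Subtracting pairs of circle equations eliminates x²+y² and gives linear equations (the radical axes):
-160.8 x − 16.0 y = -3786.44
41.2 x − 39.6 y = -61.04
Solving the 2×2 system: x ≈ 21.2, y ≈ 23.6 km.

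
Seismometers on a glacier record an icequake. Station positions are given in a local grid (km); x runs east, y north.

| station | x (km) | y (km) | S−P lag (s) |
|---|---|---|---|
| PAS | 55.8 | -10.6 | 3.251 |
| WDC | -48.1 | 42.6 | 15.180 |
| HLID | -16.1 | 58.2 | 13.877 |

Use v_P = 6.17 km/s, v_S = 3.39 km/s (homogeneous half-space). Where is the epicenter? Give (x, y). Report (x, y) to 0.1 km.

Distance from S−P lag: d = Δt · v_P v_S / (v_P − v_S) = Δt · (6.17·3.39)/(6.17−3.39) ≈ 7.5238·Δt.
So d_PAS = 24.46, d_WDC = 114.21, d_HLID = 104.41 km.
Circle about each station: (x − 55.8)² + (y + 10.6)² = 24.46²; (x + 48.1)² + (y − 42.6)² = 114.21²; (x + 16.1)² + (y − 58.2)² = 104.41².
Subtracting the PAS equation from the WDC and HLID equations removes the quadratic terms:
-207.8 x + 106.4 y = -11543.26
-143.8 x + 137.6 y = -9882.71
Solving the 2×2 system: x ≈ 40.4, y ≈ -29.6 km.

x ≈ 40.4 km, y ≈ -29.6 km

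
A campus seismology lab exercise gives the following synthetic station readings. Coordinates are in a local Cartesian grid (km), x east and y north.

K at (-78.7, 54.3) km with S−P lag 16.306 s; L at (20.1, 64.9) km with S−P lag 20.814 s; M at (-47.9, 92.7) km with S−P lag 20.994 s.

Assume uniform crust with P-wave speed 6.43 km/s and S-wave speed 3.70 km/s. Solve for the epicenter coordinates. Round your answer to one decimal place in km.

Distance from S−P lag: d = Δt · v_P v_S / (v_P − v_S) = Δt · (6.43·3.70)/(6.43−3.70) ≈ 8.7147·Δt.
So d_K = 142.10, d_L = 181.39, d_M = 182.96 km.
Circle about each station: (x + 78.7)² + (y − 54.3)² = 142.10²; (x − 20.1)² + (y − 64.9)² = 181.39²; (x + 47.9)² + (y − 92.7)² = 182.96².
Subtracting pairs of circle equations eliminates x²+y² and gives linear equations (the radical axes):
197.6 x + 21.2 y = -17236.08
61.6 x + 76.8 y = -11536.43
Solving the 2×2 system: x ≈ -77.8, y ≈ -87.8 km.
Check against K (with the unrounded x, y): √((x + 78.7)²+(y − 54.3)²) = 142.11 ≈ 142.10 km. ✓

-77.8 km east, -87.8 km north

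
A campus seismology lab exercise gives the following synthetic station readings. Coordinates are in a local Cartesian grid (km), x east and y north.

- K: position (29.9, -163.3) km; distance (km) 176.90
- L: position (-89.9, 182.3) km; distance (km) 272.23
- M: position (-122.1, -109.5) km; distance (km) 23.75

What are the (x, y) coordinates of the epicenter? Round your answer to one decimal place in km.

Circle about each station: (x − 29.9)² + (y + 163.3)² = 176.90²; (x + 89.9)² + (y − 182.3)² = 272.23²; (x + 122.1)² + (y + 109.5)² = 23.75².
Subtracting pairs of circle equations eliminates x²+y² and gives linear equations (the radical axes):
-239.6 x + 691.2 y = -29061.16
-304.0 x + 107.6 y = 30067.31
Solving the 2×2 system: x ≈ -129.7, y ≈ -87.0 km.

x ≈ -129.7 km, y ≈ -87.0 km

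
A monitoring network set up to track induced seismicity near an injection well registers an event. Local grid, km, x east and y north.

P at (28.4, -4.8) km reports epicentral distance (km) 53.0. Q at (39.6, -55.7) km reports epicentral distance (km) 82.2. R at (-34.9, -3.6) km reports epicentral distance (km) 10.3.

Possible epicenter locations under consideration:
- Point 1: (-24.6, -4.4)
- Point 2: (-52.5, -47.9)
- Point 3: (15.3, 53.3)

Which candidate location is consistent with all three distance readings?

Point 1

For each candidate, compare |candidate − station| to the reported distance:
Point 1: residuals P 0.0, Q 0.0, R 0.0 → max 0.0 km
Point 2: residuals P 38.7, Q 10.2, R 37.4 → max 38.7 km
Point 3: residuals P 6.6, Q 29.5, R 65.6 → max 65.6 km
Only Point 1 has all residuals ≈ 0.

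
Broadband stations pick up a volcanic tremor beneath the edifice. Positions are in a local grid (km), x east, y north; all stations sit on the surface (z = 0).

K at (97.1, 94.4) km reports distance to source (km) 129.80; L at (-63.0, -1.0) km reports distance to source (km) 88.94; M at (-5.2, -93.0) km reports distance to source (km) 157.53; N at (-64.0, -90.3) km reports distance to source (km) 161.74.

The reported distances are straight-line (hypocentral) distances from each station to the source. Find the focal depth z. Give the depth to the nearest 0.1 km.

depth ≈ 49.9 km

Each station gives a sphere (x−x_i)² + (y−y_i)² + z² = d_i² (stations at z=0).
Subtracting the K sphere from L and M: z² cancels, leaving linear equations in x and y:
-320.2 x − 190.8 y = -5432.05
-204.6 x − 374.8 y = -17631.39
Solving: x ≈ -16.402, y ≈ 55.996 km (keep extra digits for the depth step; rounded: -16.4, 56.0).
Then from the K sphere: z² = 129.80² − (x − 97.1)² − (y − 94.4)² with x = -16.402, y = 55.996, so z ≈ 49.905 ≈ 49.9 km.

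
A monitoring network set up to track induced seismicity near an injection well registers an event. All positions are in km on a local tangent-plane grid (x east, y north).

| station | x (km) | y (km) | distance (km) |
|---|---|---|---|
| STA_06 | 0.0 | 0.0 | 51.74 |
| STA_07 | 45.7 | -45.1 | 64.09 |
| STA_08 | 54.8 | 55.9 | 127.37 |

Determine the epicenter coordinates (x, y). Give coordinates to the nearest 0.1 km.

Circle about each station: x² + y² = 51.74²; (x − 45.7)² + (y + 45.1)² = 64.09²; (x − 54.8)² + (y − 55.9)² = 127.37².
Subtracting the STA_06 equation from the STA_07 and STA_08 equations removes the quadratic terms:
91.4 x − 90.2 y = 2692.00
109.6 x + 111.8 y = -7418.24
Solving the 2×2 system: x ≈ -18.3, y ≈ -48.4 km.

x ≈ -18.3 km, y ≈ -48.4 km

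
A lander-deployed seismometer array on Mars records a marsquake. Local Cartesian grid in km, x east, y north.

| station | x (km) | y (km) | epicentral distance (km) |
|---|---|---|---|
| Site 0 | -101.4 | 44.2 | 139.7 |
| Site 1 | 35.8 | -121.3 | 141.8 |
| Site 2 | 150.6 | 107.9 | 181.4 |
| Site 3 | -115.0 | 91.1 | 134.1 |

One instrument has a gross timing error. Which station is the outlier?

Site 0

Solve using three stations at a time. Using Site 1, Site 2, Site 3 (subtract circle equations pairwise → linear system) gives (x, y) ≈ (-4.9, 14.5).
Distances from that point to each station vs reported:
  Site 0: calculated 100.9 vs reported 139.7 → residual 38.8 km
  Site 1: calculated 141.8 vs reported 141.8 → residual 0.0 km
  Site 2: calculated 181.4 vs reported 181.4 → residual 0.0 km
  Site 3: calculated 134.1 vs reported 134.1 → residual 0.0 km
Site 1, Site 2, Site 3 are mutually consistent (residuals ≈ 0); Site 0 is off by 38.8 km.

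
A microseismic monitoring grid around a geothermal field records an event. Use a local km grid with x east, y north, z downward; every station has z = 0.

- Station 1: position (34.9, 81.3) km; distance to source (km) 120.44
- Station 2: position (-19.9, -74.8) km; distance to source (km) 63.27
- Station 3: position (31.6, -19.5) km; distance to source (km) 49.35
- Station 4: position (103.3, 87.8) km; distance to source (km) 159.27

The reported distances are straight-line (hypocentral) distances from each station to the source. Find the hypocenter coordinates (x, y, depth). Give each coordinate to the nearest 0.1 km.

Each station gives a sphere (x−x_i)² + (y−y_i)² + z² = d_i² (stations at z=0).
Subtracting the Station 1 sphere from Station 2 and Station 3: z² cancels, leaving linear equations in x and y:
-109.6 x − 312.2 y = 8666.05
-6.6 x − 201.6 y = 5621.48
Solving: x ≈ 0.397, y ≈ -27.897 km (keep extra digits for the depth step; rounded: 0.4, -27.9).
Then from the Station 1 sphere: z² = 120.44² − (x − 34.9)² − (y − 81.3)² with x = 0.397, y = -27.897, so z ≈ 37.301 ≈ 37.3 km.
Check against Station 4 (with the unrounded solution): distance 159.27 ≈ 159.27 km. ✓

(0.4, -27.9, 37.3)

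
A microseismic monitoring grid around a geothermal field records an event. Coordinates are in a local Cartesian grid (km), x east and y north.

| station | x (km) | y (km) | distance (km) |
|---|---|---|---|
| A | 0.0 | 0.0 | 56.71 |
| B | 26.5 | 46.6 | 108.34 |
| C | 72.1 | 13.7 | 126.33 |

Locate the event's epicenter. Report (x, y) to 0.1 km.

(-44.3, -35.4)

Circle about each station: x² + y² = 56.71²; (x − 26.5)² + (y − 46.6)² = 108.34²; (x − 72.1)² + (y − 13.7)² = 126.33².
Subtracting pairs of circle equations eliminates x²+y² and gives linear equations (the radical axes):
53.0 x + 93.2 y = -5647.72
144.2 x + 27.4 y = -7357.14
Solving the 2×2 system: x ≈ -44.3, y ≈ -35.4 km.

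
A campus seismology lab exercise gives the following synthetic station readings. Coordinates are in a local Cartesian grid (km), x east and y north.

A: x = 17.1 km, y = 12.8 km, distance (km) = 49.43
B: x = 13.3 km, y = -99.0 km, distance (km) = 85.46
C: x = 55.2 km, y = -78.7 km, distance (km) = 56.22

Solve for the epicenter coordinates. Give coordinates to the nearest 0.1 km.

x ≈ 51.6 km, y ≈ -22.6 km

Circle about each station: (x − 17.1)² + (y − 12.8)² = 49.43²; (x − 13.3)² + (y + 99.0)² = 85.46²; (x − 55.2)² + (y + 78.7)² = 56.22².
Subtracting the A equation from the B and C equations removes the quadratic terms:
-7.6 x − 223.6 y = 4661.55
76.2 x − 183.0 y = 8067.12
Solving the 2×2 system: x ≈ 51.6, y ≈ -22.6 km.
Check against A (with the unrounded x, y): √((x − 17.1)²+(y − 12.8)²) = 49.42 ≈ 49.43 km. ✓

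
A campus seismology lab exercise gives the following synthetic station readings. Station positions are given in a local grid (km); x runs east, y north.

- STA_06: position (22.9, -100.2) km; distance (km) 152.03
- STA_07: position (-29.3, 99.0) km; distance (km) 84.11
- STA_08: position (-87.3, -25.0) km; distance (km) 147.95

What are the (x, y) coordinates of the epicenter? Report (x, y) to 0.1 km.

Circle about each station: (x − 22.9)² + (y + 100.2)² = 152.03²; (x + 29.3)² + (y − 99.0)² = 84.11²; (x + 87.3)² + (y + 25.0)² = 147.95².
Subtracting the STA_06 equation from the STA_07 and STA_08 equations removes the quadratic terms:
-104.4 x + 398.4 y = 16133.67
-220.4 x + 150.4 y = -1094.24
Solving the 2×2 system: x ≈ 39.7, y ≈ 50.9 km.

(39.7, 50.9)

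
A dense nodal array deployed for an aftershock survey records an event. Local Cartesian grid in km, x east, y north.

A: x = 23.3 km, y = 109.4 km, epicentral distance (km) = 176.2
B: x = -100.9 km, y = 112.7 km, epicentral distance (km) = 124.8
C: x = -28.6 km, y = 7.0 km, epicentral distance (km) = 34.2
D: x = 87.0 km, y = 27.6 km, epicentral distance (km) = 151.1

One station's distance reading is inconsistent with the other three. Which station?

A

Solve using three stations at a time. Using B, C, D (subtract circle equations pairwise → linear system) gives (x, y) ≈ (-60.5, -5.4).
Distances from that point to each station vs reported:
  A: calculated 142.1 vs reported 176.2 → residual 34.1 km
  B: calculated 124.8 vs reported 124.8 → residual 0.0 km
  C: calculated 34.2 vs reported 34.2 → residual 0.0 km
  D: calculated 151.1 vs reported 151.1 → residual 0.0 km
B, C, D are mutually consistent (residuals ≈ 0); A is off by 34.1 km.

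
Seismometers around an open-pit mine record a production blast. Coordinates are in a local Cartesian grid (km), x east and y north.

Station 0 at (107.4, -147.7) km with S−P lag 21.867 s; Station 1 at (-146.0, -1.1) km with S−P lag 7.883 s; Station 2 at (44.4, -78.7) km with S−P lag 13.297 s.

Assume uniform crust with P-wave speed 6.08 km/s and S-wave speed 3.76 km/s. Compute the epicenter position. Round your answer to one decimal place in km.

-82.4 km east, -45.7 km north

Distance from S−P lag: d = Δt · v_P v_S / (v_P − v_S) = Δt · (6.08·3.76)/(6.08−3.76) ≈ 9.8538·Δt.
So d_Station 0 = 215.47, d_Station 1 = 77.68, d_Station 2 = 131.03 km.
Circle about each station: (x − 107.4)² + (y + 147.7)² = 215.47²; (x + 146.0)² + (y + 1.1)² = 77.68²; (x − 44.4)² + (y + 78.7)² = 131.03².
Subtracting pairs of circle equations eliminates x²+y² and gives linear equations (the radical axes):
-506.8 x + 293.2 y = 28360.30
-126.0 x + 138.0 y = 4073.46
Solving the 2×2 system: x ≈ -82.4, y ≈ -45.7 km.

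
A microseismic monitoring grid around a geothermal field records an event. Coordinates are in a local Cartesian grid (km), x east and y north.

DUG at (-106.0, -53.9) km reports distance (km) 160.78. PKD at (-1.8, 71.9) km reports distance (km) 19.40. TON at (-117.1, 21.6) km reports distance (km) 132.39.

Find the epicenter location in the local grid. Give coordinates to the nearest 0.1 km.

Circle about each station: (x + 106.0)² + (y + 53.9)² = 160.78²; (x + 1.8)² + (y − 71.9)² = 19.40²; (x + 117.1)² + (y − 21.6)² = 132.39².
Subtracting pairs of circle equations eliminates x²+y² and gives linear equations (the radical axes):
208.4 x + 251.6 y = 16505.49
-22.2 x + 151.0 y = 8360.86
Solving the 2×2 system: x ≈ 10.5, y ≈ 56.9 km.

10.5 km east, 56.9 km north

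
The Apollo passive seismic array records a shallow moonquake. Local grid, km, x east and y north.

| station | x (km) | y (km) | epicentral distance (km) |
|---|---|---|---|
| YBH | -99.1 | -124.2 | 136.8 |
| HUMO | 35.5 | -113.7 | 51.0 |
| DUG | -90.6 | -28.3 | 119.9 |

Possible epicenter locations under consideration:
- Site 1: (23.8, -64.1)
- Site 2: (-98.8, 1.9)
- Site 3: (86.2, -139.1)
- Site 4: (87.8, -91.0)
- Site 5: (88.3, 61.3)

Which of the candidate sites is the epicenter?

For each candidate, compare |candidate − station| to the reported distance:
Site 1: residuals YBH 0.0, HUMO 0.0, DUG 0.0 → max 0.0 km
Site 2: residuals YBH 10.7, HUMO 126.2, DUG 88.6 → max 126.2 km
Site 3: residuals YBH 49.1, HUMO 5.7, DUG 88.8 → max 88.8 km
Site 4: residuals YBH 53.0, HUMO 6.0, DUG 69.2 → max 69.2 km
Site 5: residuals YBH 126.9, HUMO 131.8, DUG 80.2 → max 131.8 km
Only Site 1 has all residuals ≈ 0.

Site 1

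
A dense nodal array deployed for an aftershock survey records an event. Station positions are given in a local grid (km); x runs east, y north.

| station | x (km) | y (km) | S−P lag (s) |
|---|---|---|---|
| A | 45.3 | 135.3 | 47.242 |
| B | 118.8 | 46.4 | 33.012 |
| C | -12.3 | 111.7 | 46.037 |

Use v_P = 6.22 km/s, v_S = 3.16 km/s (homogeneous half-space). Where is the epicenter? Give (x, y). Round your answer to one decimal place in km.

Distance from S−P lag: d = Δt · v_P v_S / (v_P − v_S) = Δt · (6.22·3.16)/(6.22−3.16) ≈ 6.4233·Δt.
So d_A = 303.45, d_B = 212.04, d_C = 295.71 km.
Circle about each station: (x − 45.3)² + (y − 135.3)² = 303.45²; (x − 118.8)² + (y − 46.4)² = 212.04²; (x + 12.3)² + (y − 111.7)² = 295.71².
Subtracting pairs of circle equations eliminates x²+y² and gives linear equations (the radical axes):
147.0 x − 177.8 y = 43029.16
-115.2 x − 47.2 y = -3092.50
Solving the 2×2 system: x ≈ 94.1, y ≈ -164.2 km.

94.1 km east, -164.2 km north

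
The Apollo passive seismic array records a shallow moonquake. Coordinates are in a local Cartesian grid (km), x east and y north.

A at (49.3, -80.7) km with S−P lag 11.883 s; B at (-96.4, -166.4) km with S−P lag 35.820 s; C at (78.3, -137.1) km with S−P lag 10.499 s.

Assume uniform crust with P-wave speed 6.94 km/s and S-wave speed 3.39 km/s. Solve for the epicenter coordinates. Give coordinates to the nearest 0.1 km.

127.7 km east, -88.1 km north

Distance from S−P lag: d = Δt · v_P v_S / (v_P − v_S) = Δt · (6.94·3.39)/(6.94−3.39) ≈ 6.6272·Δt.
So d_A = 78.75, d_B = 237.39, d_C = 69.58 km.
Circle about each station: (x − 49.3)² + (y + 80.7)² = 78.75²; (x + 96.4)² + (y + 166.4)² = 237.39²; (x − 78.3)² + (y + 137.1)² = 69.58².
Subtracting the A equation from the B and C equations removes the quadratic terms:
-291.4 x − 171.4 y = -22113.51
58.0 x − 112.8 y = 17344.51
Solving the 2×2 system: x ≈ 127.7, y ≈ -88.1 km.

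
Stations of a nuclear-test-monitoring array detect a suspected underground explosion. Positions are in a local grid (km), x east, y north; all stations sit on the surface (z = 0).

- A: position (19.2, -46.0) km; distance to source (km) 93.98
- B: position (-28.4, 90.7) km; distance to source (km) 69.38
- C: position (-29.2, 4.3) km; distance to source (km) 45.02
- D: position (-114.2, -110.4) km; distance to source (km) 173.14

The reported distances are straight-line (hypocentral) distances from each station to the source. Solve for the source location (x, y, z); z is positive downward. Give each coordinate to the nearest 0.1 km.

Each station gives a sphere (x−x_i)² + (y−y_i)² + z² = d_i² (stations at z=0).
Subtracting the A sphere from B and C: z² cancels, leaving linear equations in x and y:
-95.2 x + 273.4 y = 10567.07
-96.8 x + 100.6 y = 5191.93
Solving: x ≈ -21.105, y ≈ 31.302 km (keep extra digits for the depth step; rounded: -21.1, 31.3).
Then from the A sphere: z² = 93.98² − (x − 19.2)² − (y + 46.0)² with x = -21.105, y = 31.302, so z ≈ 35.102 ≈ 35.1 km.

x ≈ -21.1 km, y ≈ 31.3 km, depth ≈ 35.1 km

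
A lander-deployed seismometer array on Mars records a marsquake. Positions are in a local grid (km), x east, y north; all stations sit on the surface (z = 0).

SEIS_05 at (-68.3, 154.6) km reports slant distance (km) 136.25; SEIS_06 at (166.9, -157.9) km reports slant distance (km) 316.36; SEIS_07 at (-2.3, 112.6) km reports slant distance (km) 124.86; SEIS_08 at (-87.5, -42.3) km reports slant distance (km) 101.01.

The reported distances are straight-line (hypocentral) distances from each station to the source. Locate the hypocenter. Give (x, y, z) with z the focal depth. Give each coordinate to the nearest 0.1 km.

(-75.7, 34.7, 64.3)

Each station gives a sphere (x−x_i)² + (y−y_i)² + z² = d_i² (stations at z=0).
Subtracting the SEIS_05 sphere from SEIS_06 and SEIS_07: z² cancels, leaving linear equations in x and y:
470.4 x − 625.0 y = -57297.62
132.0 x − 84.0 y = -12907.96
Solving: x ≈ -75.709, y ≈ 34.694 km (keep extra digits for the depth step; rounded: -75.7, 34.7).
Then from the SEIS_05 sphere: z² = 136.25² − (x + 68.3)² − (y − 154.6)² with x = -75.709, y = 34.694, so z ≈ 64.278 ≈ 64.3 km.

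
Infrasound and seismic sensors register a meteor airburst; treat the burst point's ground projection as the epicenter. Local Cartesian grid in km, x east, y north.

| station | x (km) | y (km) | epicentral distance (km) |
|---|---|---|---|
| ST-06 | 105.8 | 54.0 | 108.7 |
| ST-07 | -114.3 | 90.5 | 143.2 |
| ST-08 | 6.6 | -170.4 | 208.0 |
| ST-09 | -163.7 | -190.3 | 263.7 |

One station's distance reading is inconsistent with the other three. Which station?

Solve using three stations at a time. Using ST-06, ST-07, ST-09 (subtract circle equations pairwise → linear system) gives (x, y) ≈ (5.5, 12.0).
Distances from that point to each station vs reported:
  ST-06: calculated 108.7 vs reported 108.7 → residual 0.0 km
  ST-07: calculated 143.2 vs reported 143.2 → residual 0.0 km
  ST-08: calculated 182.4 vs reported 208.0 → residual 25.6 km
  ST-09: calculated 263.7 vs reported 263.7 → residual 0.0 km
ST-06, ST-07, ST-09 are mutually consistent (residuals ≈ 0); ST-08 is off by 25.6 km.

ST-08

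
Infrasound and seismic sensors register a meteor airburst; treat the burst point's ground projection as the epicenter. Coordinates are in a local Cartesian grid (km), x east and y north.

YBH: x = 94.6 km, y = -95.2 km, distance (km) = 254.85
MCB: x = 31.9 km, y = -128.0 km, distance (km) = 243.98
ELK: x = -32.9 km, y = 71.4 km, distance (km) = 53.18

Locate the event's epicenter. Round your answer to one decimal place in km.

Circle about each station: (x − 94.6)² + (y + 95.2)² = 254.85²; (x − 31.9)² + (y + 128.0)² = 243.98²; (x + 32.9)² + (y − 71.4)² = 53.18².
Subtracting the YBH equation from the MCB and ELK equations removes the quadratic terms:
-125.4 x − 65.6 y = 4811.69
-255.0 x + 333.2 y = 50288.58
Solving the 2×2 system: x ≈ -83.8, y ≈ 86.8 km.

(-83.8, 86.8)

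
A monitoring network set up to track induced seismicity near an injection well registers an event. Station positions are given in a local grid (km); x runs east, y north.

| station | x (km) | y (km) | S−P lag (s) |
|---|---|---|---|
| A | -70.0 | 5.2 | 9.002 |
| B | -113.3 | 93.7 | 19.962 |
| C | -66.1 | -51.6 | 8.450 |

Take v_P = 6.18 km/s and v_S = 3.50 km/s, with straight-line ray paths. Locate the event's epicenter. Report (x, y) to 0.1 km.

Distance from S−P lag: d = Δt · v_P v_S / (v_P − v_S) = Δt · (6.18·3.50)/(6.18−3.50) ≈ 8.0709·Δt.
So d_A = 72.65, d_B = 161.11, d_C = 68.20 km.
Circle about each station: (x + 70.0)² + (y − 5.2)² = 72.65²; (x + 113.3)² + (y − 93.7)² = 161.11²; (x + 66.1)² + (y + 51.6)² = 68.20².
Subtracting the A equation from the B and C equations removes the quadratic terms:
-86.6 x + 177.0 y = -3988.87
7.8 x − 113.6 y = 2731.51
Solving the 2×2 system: x ≈ -3.6, y ≈ -24.3 km.

-3.6 km east, -24.3 km north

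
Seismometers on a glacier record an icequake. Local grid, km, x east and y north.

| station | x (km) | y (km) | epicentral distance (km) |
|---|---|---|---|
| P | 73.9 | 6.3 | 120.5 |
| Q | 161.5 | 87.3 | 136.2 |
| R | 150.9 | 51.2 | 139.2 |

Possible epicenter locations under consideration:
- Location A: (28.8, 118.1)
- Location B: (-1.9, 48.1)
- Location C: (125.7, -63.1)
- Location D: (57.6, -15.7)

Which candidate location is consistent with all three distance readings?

For each candidate, compare |candidate − station| to the reported distance:
Location A: residuals P 0.1, Q 0.0, R 0.0 → max 0.1 km
Location B: residuals P 33.9, Q 31.8, R 13.6 → max 33.9 km
Location C: residuals P 33.9, Q 18.4, R 22.2 → max 33.9 km
Location D: residuals P 93.1, Q 10.1, R 24.4 → max 93.1 km
Only Location A has all residuals ≈ 0.

Location A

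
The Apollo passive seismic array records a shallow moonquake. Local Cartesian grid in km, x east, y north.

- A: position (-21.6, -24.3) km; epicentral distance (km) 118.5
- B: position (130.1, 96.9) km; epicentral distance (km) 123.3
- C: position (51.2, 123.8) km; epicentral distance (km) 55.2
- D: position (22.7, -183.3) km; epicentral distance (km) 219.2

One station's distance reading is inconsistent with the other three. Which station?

D

Solve using three stations at a time. Using A, B, C (subtract circle equations pairwise → linear system) gives (x, y) ≈ (6.9, 90.7).
Distances from that point to each station vs reported:
  A: calculated 118.5 vs reported 118.5 → residual 0.0 km
  B: calculated 123.3 vs reported 123.3 → residual 0.0 km
  C: calculated 55.3 vs reported 55.2 → residual 0.1 km
  D: calculated 274.5 vs reported 219.2 → residual 55.3 km
A, B, C are mutually consistent (residuals ≈ 0); D is off by 55.3 km.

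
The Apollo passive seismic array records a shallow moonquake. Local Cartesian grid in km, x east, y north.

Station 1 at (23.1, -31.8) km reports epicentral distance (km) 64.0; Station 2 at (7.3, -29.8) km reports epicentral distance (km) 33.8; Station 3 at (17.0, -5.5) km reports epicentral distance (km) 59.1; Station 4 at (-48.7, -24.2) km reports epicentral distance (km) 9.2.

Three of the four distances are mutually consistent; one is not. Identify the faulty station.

Solve using three stations at a time. Using Station 1, Station 3, Station 4 (subtract circle equations pairwise → linear system) gives (x, y) ≈ (-40.0, -21.1).
Distances from that point to each station vs reported:
  Station 1: calculated 64.0 vs reported 64.0 → residual 0.0 km
  Station 2: calculated 48.1 vs reported 33.8 → residual 14.3 km
  Station 3: calculated 59.1 vs reported 59.1 → residual 0.0 km
  Station 4: calculated 9.2 vs reported 9.2 → residual 0.0 km
Station 1, Station 3, Station 4 are mutually consistent (residuals ≈ 0); Station 2 is off by 14.3 km.

Station 2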